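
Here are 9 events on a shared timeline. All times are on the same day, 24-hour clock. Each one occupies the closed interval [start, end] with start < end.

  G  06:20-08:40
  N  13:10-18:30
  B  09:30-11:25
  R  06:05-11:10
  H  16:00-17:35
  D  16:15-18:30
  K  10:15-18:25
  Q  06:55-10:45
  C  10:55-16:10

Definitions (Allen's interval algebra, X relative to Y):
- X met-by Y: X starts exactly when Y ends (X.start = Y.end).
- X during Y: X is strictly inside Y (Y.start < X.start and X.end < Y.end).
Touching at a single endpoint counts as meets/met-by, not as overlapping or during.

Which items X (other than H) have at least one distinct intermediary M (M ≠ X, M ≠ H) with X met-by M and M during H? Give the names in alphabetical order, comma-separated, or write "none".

none

Target H = [16:00, 17:35].
Intermediaries M with M during H: none.
Union: none.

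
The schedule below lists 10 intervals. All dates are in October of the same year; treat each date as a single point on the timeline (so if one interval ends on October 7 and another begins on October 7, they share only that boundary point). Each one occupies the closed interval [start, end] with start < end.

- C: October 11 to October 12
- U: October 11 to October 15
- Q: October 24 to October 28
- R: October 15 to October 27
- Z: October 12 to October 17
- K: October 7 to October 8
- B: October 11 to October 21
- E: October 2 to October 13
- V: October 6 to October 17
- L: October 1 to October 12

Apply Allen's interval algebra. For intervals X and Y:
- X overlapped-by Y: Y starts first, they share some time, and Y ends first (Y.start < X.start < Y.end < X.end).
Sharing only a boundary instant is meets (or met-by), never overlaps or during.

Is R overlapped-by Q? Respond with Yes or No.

No

R = [October 15, October 27], Q = [October 24, October 28].
Actual relation of R to Q: overlaps.
Asked whether 'overlapped-by' holds → No.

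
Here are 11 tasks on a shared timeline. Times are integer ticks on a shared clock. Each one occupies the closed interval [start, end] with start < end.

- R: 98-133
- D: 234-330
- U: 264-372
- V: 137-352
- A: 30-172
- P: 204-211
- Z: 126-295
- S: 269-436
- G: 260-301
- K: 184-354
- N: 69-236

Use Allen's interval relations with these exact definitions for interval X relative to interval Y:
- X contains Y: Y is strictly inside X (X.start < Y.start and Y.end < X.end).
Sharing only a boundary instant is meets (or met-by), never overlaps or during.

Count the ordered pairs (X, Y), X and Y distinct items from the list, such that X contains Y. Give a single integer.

Checking all 110 ordered pairs for relation 'contains'; matching pairs in alphabetical order:
(A, R): A contains R ✓
(D, G): D contains G ✓
(K, D): K contains D ✓
(K, G): K contains G ✓
(K, P): K contains P ✓
(N, P): N contains P ✓
(N, R): N contains R ✓
(V, D): V contains D ✓
(V, G): V contains G ✓
(V, P): V contains P ✓
(Z, P): Z contains P ✓
Count: 11.

11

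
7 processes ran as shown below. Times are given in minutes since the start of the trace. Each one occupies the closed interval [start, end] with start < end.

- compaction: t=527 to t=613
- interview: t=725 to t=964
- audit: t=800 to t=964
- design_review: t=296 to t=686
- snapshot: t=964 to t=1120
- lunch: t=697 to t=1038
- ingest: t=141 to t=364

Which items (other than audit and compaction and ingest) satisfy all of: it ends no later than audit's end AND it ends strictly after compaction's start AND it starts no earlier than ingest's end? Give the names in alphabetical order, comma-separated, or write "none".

Conditions: its end is no later than audit's end (X.end <= t=964) AND its end is strictly after compaction's start (X.end > t=527) AND its start is no earlier than ingest's end (X.start >= t=364).
design_review: end t=686 <= t=964? ✓; end t=686 > t=527? ✓; start t=296 >= t=364? ✗ → no.
interview: end t=964 <= t=964? ✓; end t=964 > t=527? ✓; start t=725 >= t=364? ✓ → yes.
lunch: end t=1038 <= t=964? ✗; end t=1038 > t=527? ✓; start t=697 >= t=364? ✓ → no.
snapshot: end t=1120 <= t=964? ✗; end t=1120 > t=527? ✓; start t=964 >= t=364? ✓ → no.
Result: interview.

interview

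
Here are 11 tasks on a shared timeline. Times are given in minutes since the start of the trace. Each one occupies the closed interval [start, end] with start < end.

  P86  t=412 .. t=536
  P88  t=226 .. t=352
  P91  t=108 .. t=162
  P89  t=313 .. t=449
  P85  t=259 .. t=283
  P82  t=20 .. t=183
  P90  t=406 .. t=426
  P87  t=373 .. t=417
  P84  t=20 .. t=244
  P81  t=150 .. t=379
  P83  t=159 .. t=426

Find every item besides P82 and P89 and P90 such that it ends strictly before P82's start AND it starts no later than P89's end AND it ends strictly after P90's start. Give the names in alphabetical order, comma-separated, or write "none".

Conditions: its end is strictly before P82's start (X.end < t=20) AND its start is no later than P89's end (X.start <= t=449) AND its end is strictly after P90's start (X.end > t=406).
P81: end t=379 < t=20? ✗; start t=150 <= t=449? ✓; end t=379 > t=406? ✗ → no.
P83: end t=426 < t=20? ✗; start t=159 <= t=449? ✓; end t=426 > t=406? ✓ → no.
P84: end t=244 < t=20? ✗; start t=20 <= t=449? ✓; end t=244 > t=406? ✗ → no.
P85: end t=283 < t=20? ✗; start t=259 <= t=449? ✓; end t=283 > t=406? ✗ → no.
P86: end t=536 < t=20? ✗; start t=412 <= t=449? ✓; end t=536 > t=406? ✓ → no.
P87: end t=417 < t=20? ✗; start t=373 <= t=449? ✓; end t=417 > t=406? ✓ → no.
P88: end t=352 < t=20? ✗; start t=226 <= t=449? ✓; end t=352 > t=406? ✗ → no.
P91: end t=162 < t=20? ✗; start t=108 <= t=449? ✓; end t=162 > t=406? ✗ → no.
Result: none.

none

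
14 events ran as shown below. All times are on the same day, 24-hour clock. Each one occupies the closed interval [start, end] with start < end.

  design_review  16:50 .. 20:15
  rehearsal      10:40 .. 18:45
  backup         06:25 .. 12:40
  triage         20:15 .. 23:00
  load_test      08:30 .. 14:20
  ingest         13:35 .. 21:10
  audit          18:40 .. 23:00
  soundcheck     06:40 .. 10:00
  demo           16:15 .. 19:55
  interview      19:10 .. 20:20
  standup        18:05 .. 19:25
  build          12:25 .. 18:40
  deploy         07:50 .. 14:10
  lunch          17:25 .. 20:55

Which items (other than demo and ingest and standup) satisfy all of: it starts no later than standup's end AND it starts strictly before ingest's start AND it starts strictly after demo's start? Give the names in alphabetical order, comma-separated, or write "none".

none

Conditions: its start is no later than standup's end (X.start <= 19:25) AND its start is strictly before ingest's start (X.start < 13:35) AND its start is strictly after demo's start (X.start > 16:15).
audit: start 18:40 <= 19:25? ✓; start 18:40 < 13:35? ✗; start 18:40 > 16:15? ✓ → no.
backup: start 06:25 <= 19:25? ✓; start 06:25 < 13:35? ✓; start 06:25 > 16:15? ✗ → no.
build: start 12:25 <= 19:25? ✓; start 12:25 < 13:35? ✓; start 12:25 > 16:15? ✗ → no.
deploy: start 07:50 <= 19:25? ✓; start 07:50 < 13:35? ✓; start 07:50 > 16:15? ✗ → no.
design_review: start 16:50 <= 19:25? ✓; start 16:50 < 13:35? ✗; start 16:50 > 16:15? ✓ → no.
interview: start 19:10 <= 19:25? ✓; start 19:10 < 13:35? ✗; start 19:10 > 16:15? ✓ → no.
load_test: start 08:30 <= 19:25? ✓; start 08:30 < 13:35? ✓; start 08:30 > 16:15? ✗ → no.
lunch: start 17:25 <= 19:25? ✓; start 17:25 < 13:35? ✗; start 17:25 > 16:15? ✓ → no.
rehearsal: start 10:40 <= 19:25? ✓; start 10:40 < 13:35? ✓; start 10:40 > 16:15? ✗ → no.
soundcheck: start 06:40 <= 19:25? ✓; start 06:40 < 13:35? ✓; start 06:40 > 16:15? ✗ → no.
triage: start 20:15 <= 19:25? ✗; start 20:15 < 13:35? ✗; start 20:15 > 16:15? ✓ → no.
Result: none.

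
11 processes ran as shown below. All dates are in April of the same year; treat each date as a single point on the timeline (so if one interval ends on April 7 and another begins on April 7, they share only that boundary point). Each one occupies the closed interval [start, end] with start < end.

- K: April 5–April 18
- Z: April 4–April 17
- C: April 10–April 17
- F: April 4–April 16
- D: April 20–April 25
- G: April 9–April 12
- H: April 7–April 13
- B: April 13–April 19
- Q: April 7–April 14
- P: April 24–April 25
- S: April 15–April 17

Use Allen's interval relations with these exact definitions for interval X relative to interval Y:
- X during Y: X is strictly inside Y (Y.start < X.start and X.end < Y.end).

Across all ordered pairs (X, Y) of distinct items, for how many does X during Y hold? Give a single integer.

14

Checking all 110 ordered pairs for relation 'during'; matching pairs in alphabetical order:
(C, K): C during K ✓
(G, F): G during F ✓
(G, H): G during H ✓
(G, K): G during K ✓
(G, Q): G during Q ✓
(G, Z): G during Z ✓
(H, F): H during F ✓
(H, K): H during K ✓
(H, Z): H during Z ✓
(Q, F): Q during F ✓
(Q, K): Q during K ✓
(Q, Z): Q during Z ✓
(S, B): S during B ✓
(S, K): S during K ✓
Count: 14.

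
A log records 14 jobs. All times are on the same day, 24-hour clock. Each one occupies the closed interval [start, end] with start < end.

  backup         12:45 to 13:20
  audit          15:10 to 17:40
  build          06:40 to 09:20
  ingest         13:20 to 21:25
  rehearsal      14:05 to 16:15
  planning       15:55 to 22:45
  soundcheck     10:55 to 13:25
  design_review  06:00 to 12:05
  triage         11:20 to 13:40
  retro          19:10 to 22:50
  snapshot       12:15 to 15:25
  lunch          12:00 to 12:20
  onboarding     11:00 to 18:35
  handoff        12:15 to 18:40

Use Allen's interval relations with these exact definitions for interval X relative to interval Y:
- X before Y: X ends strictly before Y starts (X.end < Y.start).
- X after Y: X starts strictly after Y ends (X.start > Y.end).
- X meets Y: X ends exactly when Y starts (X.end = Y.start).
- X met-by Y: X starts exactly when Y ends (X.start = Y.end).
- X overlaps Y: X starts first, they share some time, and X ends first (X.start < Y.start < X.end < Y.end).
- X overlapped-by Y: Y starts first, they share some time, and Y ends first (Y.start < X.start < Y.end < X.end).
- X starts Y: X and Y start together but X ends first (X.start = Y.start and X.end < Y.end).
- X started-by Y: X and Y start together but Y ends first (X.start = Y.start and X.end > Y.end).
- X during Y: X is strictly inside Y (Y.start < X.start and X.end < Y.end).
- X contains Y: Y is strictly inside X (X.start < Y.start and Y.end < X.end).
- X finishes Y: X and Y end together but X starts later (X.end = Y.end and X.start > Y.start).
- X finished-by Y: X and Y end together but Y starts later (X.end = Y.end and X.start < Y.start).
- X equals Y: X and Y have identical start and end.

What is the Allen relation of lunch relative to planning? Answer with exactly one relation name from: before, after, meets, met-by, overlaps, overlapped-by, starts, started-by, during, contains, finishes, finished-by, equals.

lunch = [12:00, 12:20]; planning = [15:55, 22:45].
Compare endpoints: lunch.start < planning.start, lunch.start < planning.end, lunch.end < planning.start, lunch.end < planning.end.
That pattern is 'before'.

before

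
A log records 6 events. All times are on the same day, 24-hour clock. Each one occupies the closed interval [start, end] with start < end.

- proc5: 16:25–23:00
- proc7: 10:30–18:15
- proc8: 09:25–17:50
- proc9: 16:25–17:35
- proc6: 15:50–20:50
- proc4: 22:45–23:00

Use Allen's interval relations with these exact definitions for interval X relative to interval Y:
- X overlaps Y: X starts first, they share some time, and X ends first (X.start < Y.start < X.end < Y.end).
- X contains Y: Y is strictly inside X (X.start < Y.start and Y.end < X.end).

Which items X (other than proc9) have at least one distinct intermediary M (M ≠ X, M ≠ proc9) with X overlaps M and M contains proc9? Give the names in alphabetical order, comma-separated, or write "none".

Target proc9 = [16:25, 17:35].
Intermediaries M with M contains proc9: proc6, proc7, proc8.
Via proc6 — items with X overlaps proc6: proc7, proc8.
Via proc7 — items with X overlaps proc7: proc8.
Via proc8 — items with X overlaps proc8: none.
Union: proc7, proc8.

proc7, proc8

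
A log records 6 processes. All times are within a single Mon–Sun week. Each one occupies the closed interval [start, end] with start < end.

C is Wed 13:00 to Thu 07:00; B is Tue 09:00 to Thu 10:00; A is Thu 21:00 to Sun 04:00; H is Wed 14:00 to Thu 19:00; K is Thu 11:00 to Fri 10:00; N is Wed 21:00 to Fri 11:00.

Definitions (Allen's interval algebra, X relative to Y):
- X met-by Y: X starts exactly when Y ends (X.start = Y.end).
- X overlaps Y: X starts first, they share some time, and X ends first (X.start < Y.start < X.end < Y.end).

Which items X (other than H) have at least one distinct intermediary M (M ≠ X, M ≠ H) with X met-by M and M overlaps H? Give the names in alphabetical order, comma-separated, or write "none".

none

Target H = [Wed 14:00, Thu 19:00].
Intermediaries M with M overlaps H: B, C.
Via B — items with X met-by B: none.
Via C — items with X met-by C: none.
Union: none.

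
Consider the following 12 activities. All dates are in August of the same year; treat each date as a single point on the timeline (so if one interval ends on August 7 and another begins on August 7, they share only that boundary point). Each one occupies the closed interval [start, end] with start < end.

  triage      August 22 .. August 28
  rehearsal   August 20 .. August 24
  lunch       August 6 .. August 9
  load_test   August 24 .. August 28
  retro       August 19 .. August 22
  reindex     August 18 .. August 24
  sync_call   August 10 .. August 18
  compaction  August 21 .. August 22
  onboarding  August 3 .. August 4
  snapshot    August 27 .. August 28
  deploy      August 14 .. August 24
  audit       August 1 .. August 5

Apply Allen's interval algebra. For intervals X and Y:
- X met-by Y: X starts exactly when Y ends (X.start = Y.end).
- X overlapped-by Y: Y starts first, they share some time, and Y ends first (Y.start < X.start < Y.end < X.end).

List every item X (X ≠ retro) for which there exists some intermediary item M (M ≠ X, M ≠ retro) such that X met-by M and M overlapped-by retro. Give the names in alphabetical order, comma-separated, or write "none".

load_test

Target retro = [August 19, August 22].
Intermediaries M with M overlapped-by retro: rehearsal.
Via rehearsal — items with X met-by rehearsal: load_test.
Union: load_test.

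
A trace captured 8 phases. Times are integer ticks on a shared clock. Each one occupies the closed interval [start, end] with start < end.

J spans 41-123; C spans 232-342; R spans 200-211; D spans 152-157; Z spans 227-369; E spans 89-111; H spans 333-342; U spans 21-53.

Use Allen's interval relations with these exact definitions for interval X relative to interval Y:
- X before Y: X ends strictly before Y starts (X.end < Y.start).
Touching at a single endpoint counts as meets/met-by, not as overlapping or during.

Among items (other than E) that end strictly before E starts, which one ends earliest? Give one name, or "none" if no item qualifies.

Target E = [89, 111].
C [232, 342] → after → excluded.
D [152, 157] → after → excluded.
H [333, 342] → after → excluded.
J [41, 123] → contains → excluded.
R [200, 211] → after → excluded.
U [21, 53] → before → candidate.
Z [227, 369] → after → excluded.
Among candidates, earliest end is 53 → U.

U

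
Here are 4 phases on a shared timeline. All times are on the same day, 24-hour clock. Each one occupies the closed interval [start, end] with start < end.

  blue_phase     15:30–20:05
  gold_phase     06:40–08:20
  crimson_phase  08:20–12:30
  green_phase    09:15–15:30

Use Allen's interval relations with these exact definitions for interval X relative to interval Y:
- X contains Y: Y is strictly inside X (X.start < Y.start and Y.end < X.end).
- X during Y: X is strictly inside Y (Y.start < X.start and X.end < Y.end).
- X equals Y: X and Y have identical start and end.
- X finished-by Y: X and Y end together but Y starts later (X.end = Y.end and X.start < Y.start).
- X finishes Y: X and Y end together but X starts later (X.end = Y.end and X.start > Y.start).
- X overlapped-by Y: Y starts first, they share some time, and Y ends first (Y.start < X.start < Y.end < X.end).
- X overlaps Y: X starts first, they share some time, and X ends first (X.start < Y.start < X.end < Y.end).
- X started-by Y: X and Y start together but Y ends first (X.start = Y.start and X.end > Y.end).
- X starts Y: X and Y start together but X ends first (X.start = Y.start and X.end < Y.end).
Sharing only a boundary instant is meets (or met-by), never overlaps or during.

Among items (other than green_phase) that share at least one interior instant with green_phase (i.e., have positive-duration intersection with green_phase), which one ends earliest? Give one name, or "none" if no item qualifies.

Target green_phase = [09:15, 15:30].
blue_phase [15:30, 20:05] → met-by → excluded.
crimson_phase [08:20, 12:30] → overlaps → candidate.
gold_phase [06:40, 08:20] → before → excluded.
Among candidates, earliest end is 12:30 → crimson_phase.

crimson_phase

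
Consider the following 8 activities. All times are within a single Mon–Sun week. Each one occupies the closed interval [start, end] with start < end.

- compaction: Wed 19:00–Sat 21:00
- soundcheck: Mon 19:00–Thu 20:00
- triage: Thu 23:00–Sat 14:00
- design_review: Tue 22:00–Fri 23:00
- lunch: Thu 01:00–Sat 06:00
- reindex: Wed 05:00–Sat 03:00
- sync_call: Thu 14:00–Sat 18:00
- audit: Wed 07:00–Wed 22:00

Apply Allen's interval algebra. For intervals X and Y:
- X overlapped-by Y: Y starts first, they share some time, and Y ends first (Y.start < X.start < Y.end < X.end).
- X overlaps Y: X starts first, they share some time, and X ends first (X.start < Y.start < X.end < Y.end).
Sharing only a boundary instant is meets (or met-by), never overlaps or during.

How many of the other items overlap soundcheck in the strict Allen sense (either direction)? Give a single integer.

Target soundcheck = [Mon 19:00, Thu 20:00].
audit [Wed 07:00, Wed 22:00] → during → no.
compaction [Wed 19:00, Sat 21:00] → overlapped-by → counts.
design_review [Tue 22:00, Fri 23:00] → overlapped-by → counts.
lunch [Thu 01:00, Sat 06:00] → overlapped-by → counts.
reindex [Wed 05:00, Sat 03:00] → overlapped-by → counts.
sync_call [Thu 14:00, Sat 18:00] → overlapped-by → counts.
triage [Thu 23:00, Sat 14:00] → after → no.
Total: 5.

5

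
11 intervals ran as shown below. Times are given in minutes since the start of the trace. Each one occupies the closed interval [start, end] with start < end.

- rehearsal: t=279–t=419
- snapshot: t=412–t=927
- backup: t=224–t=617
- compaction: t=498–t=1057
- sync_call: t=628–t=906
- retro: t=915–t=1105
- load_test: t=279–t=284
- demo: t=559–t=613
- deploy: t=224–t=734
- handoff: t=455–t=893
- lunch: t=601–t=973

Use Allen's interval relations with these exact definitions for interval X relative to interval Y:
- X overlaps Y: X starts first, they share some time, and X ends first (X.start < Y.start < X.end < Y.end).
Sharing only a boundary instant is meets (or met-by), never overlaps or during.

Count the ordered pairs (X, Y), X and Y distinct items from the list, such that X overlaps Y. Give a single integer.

Checking all 110 ordered pairs for relation 'overlaps'; matching pairs in alphabetical order:
(backup, compaction): backup overlaps compaction ✓
(backup, handoff): backup overlaps handoff ✓
(backup, lunch): backup overlaps lunch ✓
(backup, snapshot): backup overlaps snapshot ✓
(compaction, retro): compaction overlaps retro ✓
(demo, lunch): demo overlaps lunch ✓
(deploy, compaction): deploy overlaps compaction ✓
(deploy, handoff): deploy overlaps handoff ✓
(deploy, lunch): deploy overlaps lunch ✓
(deploy, snapshot): deploy overlaps snapshot ✓
(deploy, sync_call): deploy overlaps sync_call ✓
(handoff, compaction): handoff overlaps compaction ✓
(handoff, lunch): handoff overlaps lunch ✓
(handoff, sync_call): handoff overlaps sync_call ✓
(lunch, retro): lunch overlaps retro ✓
(rehearsal, snapshot): rehearsal overlaps snapshot ✓
(snapshot, compaction): snapshot overlaps compaction ✓
(snapshot, lunch): snapshot overlaps lunch ✓
(snapshot, retro): snapshot overlaps retro ✓
Count: 19.

19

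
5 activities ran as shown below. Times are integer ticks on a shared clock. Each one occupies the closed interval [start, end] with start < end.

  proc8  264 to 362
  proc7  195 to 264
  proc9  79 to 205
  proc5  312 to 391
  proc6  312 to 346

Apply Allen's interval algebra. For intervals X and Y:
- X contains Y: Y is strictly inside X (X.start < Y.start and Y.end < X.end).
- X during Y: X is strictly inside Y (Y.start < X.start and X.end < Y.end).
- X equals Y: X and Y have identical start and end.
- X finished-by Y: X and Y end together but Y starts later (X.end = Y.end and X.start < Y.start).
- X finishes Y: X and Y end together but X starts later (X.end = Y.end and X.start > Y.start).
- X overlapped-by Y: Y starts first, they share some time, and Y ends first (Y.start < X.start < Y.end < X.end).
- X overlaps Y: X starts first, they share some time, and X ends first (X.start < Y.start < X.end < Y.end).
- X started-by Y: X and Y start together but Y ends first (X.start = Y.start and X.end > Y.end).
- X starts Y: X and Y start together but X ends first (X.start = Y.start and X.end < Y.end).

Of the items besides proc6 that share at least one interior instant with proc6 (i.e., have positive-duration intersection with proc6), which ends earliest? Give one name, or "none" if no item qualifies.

Target proc6 = [312, 346].
proc5 [312, 391] → started-by → candidate.
proc7 [195, 264] → before → excluded.
proc8 [264, 362] → contains → candidate.
proc9 [79, 205] → before → excluded.
Among candidates, earliest end is 362 → proc8.

proc8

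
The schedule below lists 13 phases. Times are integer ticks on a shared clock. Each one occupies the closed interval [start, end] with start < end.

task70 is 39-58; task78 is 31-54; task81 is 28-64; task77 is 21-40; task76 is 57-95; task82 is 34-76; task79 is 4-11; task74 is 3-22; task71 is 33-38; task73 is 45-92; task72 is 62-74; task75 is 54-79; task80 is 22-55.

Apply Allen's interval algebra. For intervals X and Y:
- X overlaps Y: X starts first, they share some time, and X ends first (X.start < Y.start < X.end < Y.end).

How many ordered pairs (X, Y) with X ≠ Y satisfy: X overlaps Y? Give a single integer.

Checking all 156 ordered pairs for relation 'overlaps'; matching pairs in alphabetical order:
(task70, task73): task70 overlaps task73 ✓
(task70, task75): task70 overlaps task75 ✓
(task70, task76): task70 overlaps task76 ✓
(task71, task82): task71 overlaps task82 ✓
(task73, task76): task73 overlaps task76 ✓
(task74, task77): task74 overlaps task77 ✓
(task75, task76): task75 overlaps task76 ✓
(task77, task70): task77 overlaps task70 ✓
(task77, task78): task77 overlaps task78 ✓
(task77, task80): task77 overlaps task80 ✓
(task77, task81): task77 overlaps task81 ✓
(task77, task82): task77 overlaps task82 ✓
(task78, task70): task78 overlaps task70 ✓
(task78, task73): task78 overlaps task73 ✓
(task78, task82): task78 overlaps task82 ✓
(task80, task70): task80 overlaps task70 ✓
(task80, task73): task80 overlaps task73 ✓
(task80, task75): task80 overlaps task75 ✓
(task80, task81): task80 overlaps task81 ✓
(task80, task82): task80 overlaps task82 ✓
(task81, task72): task81 overlaps task72 ✓
(task81, task73): task81 overlaps task73 ✓
(task81, task75): task81 overlaps task75 ✓
(task81, task76): task81 overlaps task76 ✓
... plus 4 further pairs not listed.
Count: 28.

28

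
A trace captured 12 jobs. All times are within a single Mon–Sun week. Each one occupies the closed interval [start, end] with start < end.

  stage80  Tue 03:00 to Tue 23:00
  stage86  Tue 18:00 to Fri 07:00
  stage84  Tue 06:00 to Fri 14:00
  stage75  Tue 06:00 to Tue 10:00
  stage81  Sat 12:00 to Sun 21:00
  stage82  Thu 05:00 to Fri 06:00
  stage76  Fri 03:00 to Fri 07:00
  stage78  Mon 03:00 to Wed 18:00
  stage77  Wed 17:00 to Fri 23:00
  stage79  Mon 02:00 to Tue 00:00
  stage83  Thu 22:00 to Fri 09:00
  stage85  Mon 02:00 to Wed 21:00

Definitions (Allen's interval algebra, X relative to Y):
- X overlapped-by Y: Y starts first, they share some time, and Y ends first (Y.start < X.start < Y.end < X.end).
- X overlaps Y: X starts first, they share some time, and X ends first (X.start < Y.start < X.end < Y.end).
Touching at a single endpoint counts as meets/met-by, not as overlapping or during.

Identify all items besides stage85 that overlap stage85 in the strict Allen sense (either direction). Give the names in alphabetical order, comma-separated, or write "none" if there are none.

Target stage85 = [Mon 02:00, Wed 21:00].
stage75 [Tue 06:00, Tue 10:00] → during → no.
stage76 [Fri 03:00, Fri 07:00] → after → no.
stage77 [Wed 17:00, Fri 23:00] → overlapped-by → yes.
stage78 [Mon 03:00, Wed 18:00] → during → no.
stage79 [Mon 02:00, Tue 00:00] → starts → no.
stage80 [Tue 03:00, Tue 23:00] → during → no.
stage81 [Sat 12:00, Sun 21:00] → after → no.
stage82 [Thu 05:00, Fri 06:00] → after → no.
stage83 [Thu 22:00, Fri 09:00] → after → no.
stage84 [Tue 06:00, Fri 14:00] → overlapped-by → yes.
stage86 [Tue 18:00, Fri 07:00] → overlapped-by → yes.
Result: stage77, stage84, stage86.

stage77, stage84, stage86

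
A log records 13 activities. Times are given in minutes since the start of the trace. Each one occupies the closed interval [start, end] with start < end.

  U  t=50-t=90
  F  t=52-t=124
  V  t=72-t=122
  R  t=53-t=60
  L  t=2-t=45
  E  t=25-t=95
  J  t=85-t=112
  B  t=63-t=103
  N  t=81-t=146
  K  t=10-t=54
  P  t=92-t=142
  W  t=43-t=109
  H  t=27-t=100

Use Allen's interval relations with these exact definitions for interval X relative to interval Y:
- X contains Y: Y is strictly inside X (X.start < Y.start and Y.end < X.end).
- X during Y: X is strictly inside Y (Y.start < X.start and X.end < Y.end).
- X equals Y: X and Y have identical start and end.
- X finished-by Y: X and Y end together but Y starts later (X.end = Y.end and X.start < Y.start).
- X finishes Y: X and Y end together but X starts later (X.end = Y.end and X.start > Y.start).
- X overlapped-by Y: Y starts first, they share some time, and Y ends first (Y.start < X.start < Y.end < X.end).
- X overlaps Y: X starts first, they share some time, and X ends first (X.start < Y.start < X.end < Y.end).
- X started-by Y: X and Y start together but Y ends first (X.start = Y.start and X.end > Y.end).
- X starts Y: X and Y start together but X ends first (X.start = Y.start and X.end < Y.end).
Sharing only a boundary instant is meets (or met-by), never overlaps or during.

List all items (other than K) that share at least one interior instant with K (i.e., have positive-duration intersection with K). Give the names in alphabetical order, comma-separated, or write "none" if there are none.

Target K = [t=10, t=54].
B [t=63, t=103] → after → no.
E [t=25, t=95] → overlapped-by → yes.
F [t=52, t=124] → overlapped-by → yes.
H [t=27, t=100] → overlapped-by → yes.
J [t=85, t=112] → after → no.
L [t=2, t=45] → overlaps → yes.
N [t=81, t=146] → after → no.
P [t=92, t=142] → after → no.
R [t=53, t=60] → overlapped-by → yes.
U [t=50, t=90] → overlapped-by → yes.
V [t=72, t=122] → after → no.
W [t=43, t=109] → overlapped-by → yes.
Result: E, F, H, L, R, U, W.

E, F, H, L, R, U, W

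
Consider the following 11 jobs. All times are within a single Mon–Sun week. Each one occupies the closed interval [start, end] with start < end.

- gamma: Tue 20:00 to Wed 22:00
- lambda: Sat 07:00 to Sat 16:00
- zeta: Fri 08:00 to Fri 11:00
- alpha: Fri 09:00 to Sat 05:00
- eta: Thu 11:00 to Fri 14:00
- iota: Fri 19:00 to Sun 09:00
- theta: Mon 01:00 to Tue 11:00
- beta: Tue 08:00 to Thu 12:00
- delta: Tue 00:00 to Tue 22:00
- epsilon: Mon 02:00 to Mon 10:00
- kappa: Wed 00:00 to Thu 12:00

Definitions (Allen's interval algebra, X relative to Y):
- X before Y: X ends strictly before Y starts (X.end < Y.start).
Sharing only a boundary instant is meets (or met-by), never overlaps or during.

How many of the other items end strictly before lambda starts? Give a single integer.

9

Target lambda = [Sat 07:00, Sat 16:00].
alpha [Fri 09:00, Sat 05:00] → before → counts.
beta [Tue 08:00, Thu 12:00] → before → counts.
delta [Tue 00:00, Tue 22:00] → before → counts.
epsilon [Mon 02:00, Mon 10:00] → before → counts.
eta [Thu 11:00, Fri 14:00] → before → counts.
gamma [Tue 20:00, Wed 22:00] → before → counts.
iota [Fri 19:00, Sun 09:00] → contains → no.
kappa [Wed 00:00, Thu 12:00] → before → counts.
theta [Mon 01:00, Tue 11:00] → before → counts.
zeta [Fri 08:00, Fri 11:00] → before → counts.
Total: 9.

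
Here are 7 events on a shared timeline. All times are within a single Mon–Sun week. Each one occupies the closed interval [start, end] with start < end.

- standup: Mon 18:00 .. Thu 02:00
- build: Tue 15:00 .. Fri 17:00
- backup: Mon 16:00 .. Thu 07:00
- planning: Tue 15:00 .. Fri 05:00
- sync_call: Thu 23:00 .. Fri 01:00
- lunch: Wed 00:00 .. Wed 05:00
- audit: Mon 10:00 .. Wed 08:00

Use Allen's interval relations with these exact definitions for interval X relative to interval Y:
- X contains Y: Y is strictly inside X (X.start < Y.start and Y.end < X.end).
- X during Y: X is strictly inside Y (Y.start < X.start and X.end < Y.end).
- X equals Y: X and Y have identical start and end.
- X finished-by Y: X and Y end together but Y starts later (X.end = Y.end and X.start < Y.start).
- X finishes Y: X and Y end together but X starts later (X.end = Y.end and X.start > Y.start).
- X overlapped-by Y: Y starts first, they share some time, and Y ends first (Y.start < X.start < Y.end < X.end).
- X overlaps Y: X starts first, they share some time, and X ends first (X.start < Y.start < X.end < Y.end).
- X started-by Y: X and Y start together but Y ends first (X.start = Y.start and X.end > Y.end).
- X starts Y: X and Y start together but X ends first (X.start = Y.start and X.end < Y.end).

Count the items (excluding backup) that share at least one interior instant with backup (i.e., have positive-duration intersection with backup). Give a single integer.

5

Target backup = [Mon 16:00, Thu 07:00].
audit [Mon 10:00, Wed 08:00] → overlaps → counts.
build [Tue 15:00, Fri 17:00] → overlapped-by → counts.
lunch [Wed 00:00, Wed 05:00] → during → counts.
planning [Tue 15:00, Fri 05:00] → overlapped-by → counts.
standup [Mon 18:00, Thu 02:00] → during → counts.
sync_call [Thu 23:00, Fri 01:00] → after → no.
Total: 5.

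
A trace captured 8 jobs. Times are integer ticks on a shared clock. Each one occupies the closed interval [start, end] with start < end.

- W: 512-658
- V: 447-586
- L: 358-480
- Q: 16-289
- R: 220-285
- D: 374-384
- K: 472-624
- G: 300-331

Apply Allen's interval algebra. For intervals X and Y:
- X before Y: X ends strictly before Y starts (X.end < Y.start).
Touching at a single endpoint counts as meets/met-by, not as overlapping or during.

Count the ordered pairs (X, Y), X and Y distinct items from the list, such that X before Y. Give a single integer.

21

Checking all 56 ordered pairs for relation 'before'; matching pairs in alphabetical order:
(D, K): D before K ✓
(D, V): D before V ✓
(D, W): D before W ✓
(G, D): G before D ✓
(G, K): G before K ✓
(G, L): G before L ✓
(G, V): G before V ✓
(G, W): G before W ✓
(L, W): L before W ✓
(Q, D): Q before D ✓
(Q, G): Q before G ✓
(Q, K): Q before K ✓
(Q, L): Q before L ✓
(Q, V): Q before V ✓
(Q, W): Q before W ✓
(R, D): R before D ✓
(R, G): R before G ✓
(R, K): R before K ✓
(R, L): R before L ✓
(R, V): R before V ✓
(R, W): R before W ✓
Count: 21.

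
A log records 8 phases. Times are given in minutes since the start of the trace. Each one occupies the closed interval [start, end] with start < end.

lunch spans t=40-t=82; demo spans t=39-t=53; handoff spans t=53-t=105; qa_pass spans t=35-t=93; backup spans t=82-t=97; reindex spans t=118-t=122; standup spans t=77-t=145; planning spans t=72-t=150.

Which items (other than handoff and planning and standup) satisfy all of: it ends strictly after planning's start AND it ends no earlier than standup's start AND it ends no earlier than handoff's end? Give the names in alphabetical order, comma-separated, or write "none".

reindex

Conditions: its end is strictly after planning's start (X.end > t=72) AND its end is no earlier than standup's start (X.end >= t=77) AND its end is no earlier than handoff's end (X.end >= t=105).
backup: end t=97 > t=72? ✓; end t=97 >= t=77? ✓; end t=97 >= t=105? ✗ → no.
demo: end t=53 > t=72? ✗; end t=53 >= t=77? ✗; end t=53 >= t=105? ✗ → no.
lunch: end t=82 > t=72? ✓; end t=82 >= t=77? ✓; end t=82 >= t=105? ✗ → no.
qa_pass: end t=93 > t=72? ✓; end t=93 >= t=77? ✓; end t=93 >= t=105? ✗ → no.
reindex: end t=122 > t=72? ✓; end t=122 >= t=77? ✓; end t=122 >= t=105? ✓ → yes.
Result: reindex.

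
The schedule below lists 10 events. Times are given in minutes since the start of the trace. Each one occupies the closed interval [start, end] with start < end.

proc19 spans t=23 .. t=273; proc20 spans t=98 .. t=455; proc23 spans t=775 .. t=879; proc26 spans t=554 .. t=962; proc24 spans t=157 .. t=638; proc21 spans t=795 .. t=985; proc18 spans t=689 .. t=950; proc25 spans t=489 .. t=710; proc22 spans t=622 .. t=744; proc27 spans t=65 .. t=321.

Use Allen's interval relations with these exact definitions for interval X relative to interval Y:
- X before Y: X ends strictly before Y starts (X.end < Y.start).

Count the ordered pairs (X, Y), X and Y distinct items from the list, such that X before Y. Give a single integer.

25

Checking all 90 ordered pairs for relation 'before'; matching pairs in alphabetical order:
(proc19, proc18): proc19 before proc18 ✓
(proc19, proc21): proc19 before proc21 ✓
(proc19, proc22): proc19 before proc22 ✓
(proc19, proc23): proc19 before proc23 ✓
(proc19, proc25): proc19 before proc25 ✓
(proc19, proc26): proc19 before proc26 ✓
(proc20, proc18): proc20 before proc18 ✓
(proc20, proc21): proc20 before proc21 ✓
(proc20, proc22): proc20 before proc22 ✓
(proc20, proc23): proc20 before proc23 ✓
(proc20, proc25): proc20 before proc25 ✓
(proc20, proc26): proc20 before proc26 ✓
(proc22, proc21): proc22 before proc21 ✓
(proc22, proc23): proc22 before proc23 ✓
(proc24, proc18): proc24 before proc18 ✓
(proc24, proc21): proc24 before proc21 ✓
(proc24, proc23): proc24 before proc23 ✓
(proc25, proc21): proc25 before proc21 ✓
(proc25, proc23): proc25 before proc23 ✓
(proc27, proc18): proc27 before proc18 ✓
(proc27, proc21): proc27 before proc21 ✓
(proc27, proc22): proc27 before proc22 ✓
(proc27, proc23): proc27 before proc23 ✓
(proc27, proc25): proc27 before proc25 ✓
... plus 1 further pairs not listed.
Count: 25.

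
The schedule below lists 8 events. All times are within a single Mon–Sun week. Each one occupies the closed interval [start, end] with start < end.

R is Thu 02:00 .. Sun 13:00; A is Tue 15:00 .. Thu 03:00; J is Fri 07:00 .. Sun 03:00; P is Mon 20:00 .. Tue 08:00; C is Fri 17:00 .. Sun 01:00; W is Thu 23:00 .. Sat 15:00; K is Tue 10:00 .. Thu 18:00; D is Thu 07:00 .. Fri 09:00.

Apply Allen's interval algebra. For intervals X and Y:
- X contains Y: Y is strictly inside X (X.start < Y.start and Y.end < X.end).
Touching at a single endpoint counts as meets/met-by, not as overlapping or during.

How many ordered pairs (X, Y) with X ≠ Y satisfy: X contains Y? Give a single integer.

Checking all 56 ordered pairs for relation 'contains'; matching pairs in alphabetical order:
(J, C): J contains C ✓
(K, A): K contains A ✓
(R, C): R contains C ✓
(R, D): R contains D ✓
(R, J): R contains J ✓
(R, W): R contains W ✓
Count: 6.

6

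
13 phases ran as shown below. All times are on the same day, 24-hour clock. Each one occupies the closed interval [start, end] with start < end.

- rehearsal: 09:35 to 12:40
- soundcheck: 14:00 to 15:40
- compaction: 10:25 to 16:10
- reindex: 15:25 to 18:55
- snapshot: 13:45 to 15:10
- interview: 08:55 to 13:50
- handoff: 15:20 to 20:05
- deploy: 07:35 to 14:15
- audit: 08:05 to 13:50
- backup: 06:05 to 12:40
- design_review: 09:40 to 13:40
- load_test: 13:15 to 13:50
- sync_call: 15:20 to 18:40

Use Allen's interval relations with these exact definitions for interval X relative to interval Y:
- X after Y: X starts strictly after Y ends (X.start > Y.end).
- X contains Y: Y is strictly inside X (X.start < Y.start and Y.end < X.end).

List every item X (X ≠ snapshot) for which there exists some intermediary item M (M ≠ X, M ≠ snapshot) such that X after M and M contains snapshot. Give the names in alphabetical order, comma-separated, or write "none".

Target snapshot = [13:45, 15:10].
Intermediaries M with M contains snapshot: compaction.
Via compaction — items with X after compaction: none.
Union: none.

none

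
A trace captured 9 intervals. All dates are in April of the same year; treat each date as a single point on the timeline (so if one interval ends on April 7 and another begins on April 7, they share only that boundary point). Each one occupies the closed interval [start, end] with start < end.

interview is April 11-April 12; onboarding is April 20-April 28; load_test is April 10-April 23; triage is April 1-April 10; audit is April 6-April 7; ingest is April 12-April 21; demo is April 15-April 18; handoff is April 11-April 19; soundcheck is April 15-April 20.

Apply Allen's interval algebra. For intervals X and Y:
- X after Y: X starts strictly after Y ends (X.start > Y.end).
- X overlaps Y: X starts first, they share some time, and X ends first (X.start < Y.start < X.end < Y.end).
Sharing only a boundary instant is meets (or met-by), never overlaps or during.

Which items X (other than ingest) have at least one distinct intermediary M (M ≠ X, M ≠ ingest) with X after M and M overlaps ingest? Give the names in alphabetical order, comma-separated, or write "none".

onboarding

Target ingest = [April 12, April 21].
Intermediaries M with M overlaps ingest: handoff.
Via handoff — items with X after handoff: onboarding.
Union: onboarding.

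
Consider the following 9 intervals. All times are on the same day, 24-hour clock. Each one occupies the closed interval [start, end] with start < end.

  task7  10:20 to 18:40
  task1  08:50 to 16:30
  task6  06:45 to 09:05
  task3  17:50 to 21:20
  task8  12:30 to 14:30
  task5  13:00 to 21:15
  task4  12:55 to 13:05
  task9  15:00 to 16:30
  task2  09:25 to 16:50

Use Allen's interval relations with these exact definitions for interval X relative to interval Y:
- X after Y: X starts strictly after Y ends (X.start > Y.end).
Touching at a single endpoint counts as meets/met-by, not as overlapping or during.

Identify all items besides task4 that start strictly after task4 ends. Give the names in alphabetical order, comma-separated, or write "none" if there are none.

Target task4 = [12:55, 13:05].
task1 [08:50, 16:30] → contains → no.
task2 [09:25, 16:50] → contains → no.
task3 [17:50, 21:20] → after → yes.
task5 [13:00, 21:15] → overlapped-by → no.
task6 [06:45, 09:05] → before → no.
task7 [10:20, 18:40] → contains → no.
task8 [12:30, 14:30] → contains → no.
task9 [15:00, 16:30] → after → yes.
Result: task3, task9.

task3, task9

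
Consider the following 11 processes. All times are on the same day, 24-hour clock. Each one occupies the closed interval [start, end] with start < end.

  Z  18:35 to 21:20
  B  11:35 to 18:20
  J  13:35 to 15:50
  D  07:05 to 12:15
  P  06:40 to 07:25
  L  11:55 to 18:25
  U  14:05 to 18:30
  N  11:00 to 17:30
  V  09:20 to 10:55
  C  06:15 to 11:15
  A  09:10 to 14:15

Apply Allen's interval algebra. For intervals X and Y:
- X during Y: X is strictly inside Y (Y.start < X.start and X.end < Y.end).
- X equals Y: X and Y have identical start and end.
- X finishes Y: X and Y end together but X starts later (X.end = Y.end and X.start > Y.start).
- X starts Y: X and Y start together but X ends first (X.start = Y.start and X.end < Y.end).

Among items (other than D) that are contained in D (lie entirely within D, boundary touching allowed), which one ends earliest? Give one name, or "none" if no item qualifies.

Target D = [07:05, 12:15].
A [09:10, 14:15] → overlapped-by → excluded.
B [11:35, 18:20] → overlapped-by → excluded.
C [06:15, 11:15] → overlaps → excluded.
J [13:35, 15:50] → after → excluded.
L [11:55, 18:25] → overlapped-by → excluded.
N [11:00, 17:30] → overlapped-by → excluded.
P [06:40, 07:25] → overlaps → excluded.
U [14:05, 18:30] → after → excluded.
V [09:20, 10:55] → during → candidate.
Z [18:35, 21:20] → after → excluded.
Among candidates, earliest end is 10:55 → V.

V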